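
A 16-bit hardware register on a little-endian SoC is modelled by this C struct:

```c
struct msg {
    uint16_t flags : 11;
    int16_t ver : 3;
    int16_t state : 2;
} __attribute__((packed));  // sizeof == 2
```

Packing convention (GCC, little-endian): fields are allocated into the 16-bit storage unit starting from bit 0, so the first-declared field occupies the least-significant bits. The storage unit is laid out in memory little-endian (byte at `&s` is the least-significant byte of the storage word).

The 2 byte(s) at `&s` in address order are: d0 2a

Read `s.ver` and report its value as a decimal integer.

-3

[0]=0xd0 [1]=0x2a (little-endian) → word 0x2ad0
flags:11 @ bit 0 → (0x2ad0>>0)&0x7ff = 0x2d0
ver:3 @ bit 11 → (0x2ad0>>11)&0x7 = 0x5  ←
state:2 @ bit 14 → (0x2ad0>>14)&0x3 = 0x0
ver signed 3b, MSB=1: 5 - 8 = -3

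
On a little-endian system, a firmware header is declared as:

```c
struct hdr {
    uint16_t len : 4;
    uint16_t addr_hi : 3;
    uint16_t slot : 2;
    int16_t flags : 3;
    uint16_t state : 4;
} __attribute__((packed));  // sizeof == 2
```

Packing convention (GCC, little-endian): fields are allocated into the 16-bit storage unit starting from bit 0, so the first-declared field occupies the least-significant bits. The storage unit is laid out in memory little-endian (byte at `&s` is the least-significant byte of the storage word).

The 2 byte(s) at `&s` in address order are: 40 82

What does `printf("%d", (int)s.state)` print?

[0]=0x40 [1]=0x82 (little-endian) → word 0x8240
len:4 @ bit 0 → (0x8240>>0)&0xf = 0x0
addr_hi:3 @ bit 4 → (0x8240>>4)&0x7 = 0x4
slot:2 @ bit 7 → (0x8240>>7)&0x3 = 0x0
flags:3 @ bit 9 → (0x8240>>9)&0x7 = 0x1
state:4 @ bit 12 → (0x8240>>12)&0xf = 0x8  ←

8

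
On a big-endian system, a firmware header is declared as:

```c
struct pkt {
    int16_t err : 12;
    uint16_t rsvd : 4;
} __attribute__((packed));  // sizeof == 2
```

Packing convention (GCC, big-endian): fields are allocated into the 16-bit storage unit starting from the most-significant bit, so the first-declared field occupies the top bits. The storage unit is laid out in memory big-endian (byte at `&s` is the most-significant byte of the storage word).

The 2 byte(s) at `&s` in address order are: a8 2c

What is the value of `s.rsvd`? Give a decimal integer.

[0]=0xa8 [1]=0x2c (big-endian) → word 0xa82c
err [4+:12] = (word>>4) & 0xfff = 2690
rsvd [0+:4] = (word>>0) & 0xf = 12  ←

12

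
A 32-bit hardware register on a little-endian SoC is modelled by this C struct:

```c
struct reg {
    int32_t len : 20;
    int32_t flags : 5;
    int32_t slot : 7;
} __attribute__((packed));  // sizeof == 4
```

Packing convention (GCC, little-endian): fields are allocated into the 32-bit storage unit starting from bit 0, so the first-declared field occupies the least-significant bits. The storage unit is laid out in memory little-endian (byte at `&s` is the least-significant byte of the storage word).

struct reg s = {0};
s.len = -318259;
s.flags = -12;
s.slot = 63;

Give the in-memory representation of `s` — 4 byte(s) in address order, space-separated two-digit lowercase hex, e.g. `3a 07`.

len (20b) val=-318259 bits=0xb24cd at bit 0: 0x000b24cd
flags (5b) val=-12 bits=0x14 at bit 20: 0x014b24cd
slot (7b) val=63 bits=0x3f at bit 25: 0x7f4b24cd
word = 0x7f4b24cd → little-endian bytes:
  [0]=0xcd  [1]=0x24  [2]=0x4b  [3]=0x7f

cd 24 4b 7f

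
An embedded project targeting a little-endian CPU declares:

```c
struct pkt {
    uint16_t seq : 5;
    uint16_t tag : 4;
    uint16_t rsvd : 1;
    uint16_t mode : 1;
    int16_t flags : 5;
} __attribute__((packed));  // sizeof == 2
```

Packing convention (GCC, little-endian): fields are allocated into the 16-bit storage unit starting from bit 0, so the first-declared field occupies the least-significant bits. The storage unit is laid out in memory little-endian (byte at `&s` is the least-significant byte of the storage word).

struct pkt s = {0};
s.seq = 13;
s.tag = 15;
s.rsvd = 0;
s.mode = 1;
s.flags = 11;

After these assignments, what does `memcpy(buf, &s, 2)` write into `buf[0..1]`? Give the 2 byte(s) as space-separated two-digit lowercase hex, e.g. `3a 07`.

seq:5 = 13 → 0xd << 0 → word 0x000d
tag:4 = 15 → 0xf << 5 → word 0x01ed
rsvd:1 = 0 → 0x0 << 9 → word 0x01ed
mode:1 = 1 → 0x1 << 10 → word 0x05ed
flags:5 = 11 → 0xb << 11 → word 0x5ded
word = 0x5ded → little-endian bytes:
  [0]=0xed  [1]=0x5d

ed 5d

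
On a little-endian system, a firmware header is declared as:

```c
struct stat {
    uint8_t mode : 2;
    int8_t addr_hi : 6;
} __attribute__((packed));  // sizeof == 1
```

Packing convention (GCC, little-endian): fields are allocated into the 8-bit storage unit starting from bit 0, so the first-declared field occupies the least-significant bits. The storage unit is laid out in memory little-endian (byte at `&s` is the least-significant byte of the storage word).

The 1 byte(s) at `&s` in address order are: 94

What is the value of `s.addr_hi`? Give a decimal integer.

-27

[0]=0x94 (little-endian) → word 0x94
mode [0+:2] = (word>>0) & 0x3 = 0
addr_hi [2+:6] = (word>>2) & 0x3f = 37  ←
addr_hi signed 6b, MSB=1: 37 - 64 = -27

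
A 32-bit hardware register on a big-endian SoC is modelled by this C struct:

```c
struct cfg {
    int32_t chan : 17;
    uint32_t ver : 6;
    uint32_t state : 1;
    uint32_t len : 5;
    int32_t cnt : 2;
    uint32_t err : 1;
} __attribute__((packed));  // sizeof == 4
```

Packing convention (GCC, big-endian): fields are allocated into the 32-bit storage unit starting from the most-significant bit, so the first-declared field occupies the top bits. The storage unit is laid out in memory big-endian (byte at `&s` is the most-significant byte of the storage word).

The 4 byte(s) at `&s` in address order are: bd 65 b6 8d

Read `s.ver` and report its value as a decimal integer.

27

[0]=0xbd [1]=0x65 [2]=0xb6 [3]=0x8d (big-endian) → word 0xbd65b68d
chan:17 @ bit 15 → (0xbd65b68d>>15)&0x1ffff = 0x17acb
ver:6 @ bit 9 → (0xbd65b68d>>9)&0x3f = 0x1b  ←
state:1 @ bit 8 → (0xbd65b68d>>8)&0x1 = 0x0
len:5 @ bit 3 → (0xbd65b68d>>3)&0x1f = 0x11
cnt:2 @ bit 1 → (0xbd65b68d>>1)&0x3 = 0x2
err:1 @ bit 0 → (0xbd65b68d>>0)&0x1 = 0x1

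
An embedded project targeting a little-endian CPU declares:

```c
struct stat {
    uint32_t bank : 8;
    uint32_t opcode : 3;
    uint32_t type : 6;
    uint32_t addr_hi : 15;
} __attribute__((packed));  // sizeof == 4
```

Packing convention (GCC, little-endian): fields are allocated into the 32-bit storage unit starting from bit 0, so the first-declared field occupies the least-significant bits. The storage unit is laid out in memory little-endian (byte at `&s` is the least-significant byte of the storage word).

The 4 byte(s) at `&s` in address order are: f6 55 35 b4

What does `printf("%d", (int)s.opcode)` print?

[0]=0xf6 [1]=0x55 [2]=0x35 [3]=0xb4 (little-endian) → word 0xb43555f6
bank:8 @ bit 0 → (0xb43555f6>>0)&0xff = 0xf6
opcode:3 @ bit 8 → (0xb43555f6>>8)&0x7 = 0x5  ←
type:6 @ bit 11 → (0xb43555f6>>11)&0x3f = 0x2a
addr_hi:15 @ bit 17 → (0xb43555f6>>17)&0x7fff = 0x5a1a

5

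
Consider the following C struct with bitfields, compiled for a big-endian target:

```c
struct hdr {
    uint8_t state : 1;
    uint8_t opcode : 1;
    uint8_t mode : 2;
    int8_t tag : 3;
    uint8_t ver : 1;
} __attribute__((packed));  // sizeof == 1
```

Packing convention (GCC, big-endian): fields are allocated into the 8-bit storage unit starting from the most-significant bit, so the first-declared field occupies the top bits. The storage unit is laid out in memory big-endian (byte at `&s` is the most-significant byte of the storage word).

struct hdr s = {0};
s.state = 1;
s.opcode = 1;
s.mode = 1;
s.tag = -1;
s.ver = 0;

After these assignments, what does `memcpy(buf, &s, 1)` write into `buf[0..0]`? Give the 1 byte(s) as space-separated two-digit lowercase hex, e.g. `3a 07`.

state (1b) val=1 bits=0x1 at bit 7: 0x80
opcode (1b) val=1 bits=0x1 at bit 6: 0xc0
mode (2b) val=1 bits=0x1 at bit 4: 0xd0
tag (3b) val=-1 bits=0x7 at bit 1: 0xde
ver (1b) val=0 bits=0x0 at bit 0: 0xde
word = 0xde → big-endian bytes:
  [0]=0xde

de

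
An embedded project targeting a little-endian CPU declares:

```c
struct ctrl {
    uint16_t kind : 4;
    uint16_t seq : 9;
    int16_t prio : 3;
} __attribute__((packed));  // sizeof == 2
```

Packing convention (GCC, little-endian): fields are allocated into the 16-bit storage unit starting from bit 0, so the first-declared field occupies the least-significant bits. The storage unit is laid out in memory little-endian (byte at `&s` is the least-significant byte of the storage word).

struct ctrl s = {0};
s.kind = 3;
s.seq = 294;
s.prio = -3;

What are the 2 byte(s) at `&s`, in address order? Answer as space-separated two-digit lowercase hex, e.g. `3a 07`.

kind (4b) val=3 bits=0x3 at bit 0: 0x0003
seq (9b) val=294 bits=0x126 at bit 4: 0x1263
prio (3b) val=-3 bits=0x5 at bit 13: 0xb263
word = 0xb263 → little-endian bytes:
  [0]=0x63  [1]=0xb2

63 b2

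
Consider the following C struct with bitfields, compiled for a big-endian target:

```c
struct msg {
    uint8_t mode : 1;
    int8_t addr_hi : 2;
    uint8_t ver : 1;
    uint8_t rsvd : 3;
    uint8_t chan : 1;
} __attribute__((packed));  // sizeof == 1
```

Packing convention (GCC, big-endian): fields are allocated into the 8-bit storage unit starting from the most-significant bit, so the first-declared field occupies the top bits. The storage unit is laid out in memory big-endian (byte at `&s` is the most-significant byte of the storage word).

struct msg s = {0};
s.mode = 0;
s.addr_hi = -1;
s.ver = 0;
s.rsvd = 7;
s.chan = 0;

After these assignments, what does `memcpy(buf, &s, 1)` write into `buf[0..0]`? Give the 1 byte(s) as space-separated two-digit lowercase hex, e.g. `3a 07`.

mode:1 = 0 → 0x0 << 7 → word 0x00
addr_hi:2 = -1 → 0x3 << 5 → word 0x60
ver:1 = 0 → 0x0 << 4 → word 0x60
rsvd:3 = 7 → 0x7 << 1 → word 0x6e
chan:1 = 0 → 0x0 << 0 → word 0x6e
word = 0x6e → big-endian bytes:
  [0]=0x6e

6e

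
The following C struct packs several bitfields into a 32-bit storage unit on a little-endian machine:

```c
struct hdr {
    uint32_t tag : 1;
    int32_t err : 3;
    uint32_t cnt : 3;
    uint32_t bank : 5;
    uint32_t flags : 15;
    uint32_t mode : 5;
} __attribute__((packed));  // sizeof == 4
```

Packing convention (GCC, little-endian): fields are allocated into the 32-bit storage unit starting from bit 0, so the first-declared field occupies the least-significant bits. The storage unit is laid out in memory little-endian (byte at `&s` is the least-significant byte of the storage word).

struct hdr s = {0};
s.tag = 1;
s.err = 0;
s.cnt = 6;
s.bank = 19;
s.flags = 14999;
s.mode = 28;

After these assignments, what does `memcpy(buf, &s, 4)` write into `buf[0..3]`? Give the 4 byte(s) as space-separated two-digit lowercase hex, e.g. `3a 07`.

e1 79 a9 e3

[0+:1] tag=1 & 0x1 = 0x1; word=0x00000001
[1+:3] err=0 & 0x7 = 0x0; word=0x00000001
[4+:3] cnt=6 & 0x7 = 0x6; word=0x00000061
[7+:5] bank=19 & 0x1f = 0x13; word=0x000009e1
[12+:15] flags=14999 & 0x7fff = 0x3a97; word=0x03a979e1
[27+:5] mode=28 & 0x1f = 0x1c; word=0xe3a979e1
word = 0xe3a979e1 → little-endian bytes:
  [0]=0xe1  [1]=0x79  [2]=0xa9  [3]=0xe3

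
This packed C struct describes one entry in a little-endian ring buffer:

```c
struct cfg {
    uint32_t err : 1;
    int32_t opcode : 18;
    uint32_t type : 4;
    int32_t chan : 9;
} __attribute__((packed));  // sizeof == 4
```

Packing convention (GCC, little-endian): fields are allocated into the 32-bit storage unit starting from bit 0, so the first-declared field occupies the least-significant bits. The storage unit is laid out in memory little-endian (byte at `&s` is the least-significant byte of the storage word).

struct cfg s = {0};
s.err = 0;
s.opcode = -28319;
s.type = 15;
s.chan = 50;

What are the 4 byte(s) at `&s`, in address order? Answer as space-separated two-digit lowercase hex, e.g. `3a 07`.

c2 22 7f 19

err (1b) val=0 bits=0x0 at bit 0: 0x00000000
opcode (18b) val=-28319 bits=0x39161 at bit 1: 0x000722c2
type (4b) val=15 bits=0xf at bit 19: 0x007f22c2
chan (9b) val=50 bits=0x32 at bit 23: 0x197f22c2
word = 0x197f22c2 → little-endian bytes:
  [0]=0xc2  [1]=0x22  [2]=0x7f  [3]=0x19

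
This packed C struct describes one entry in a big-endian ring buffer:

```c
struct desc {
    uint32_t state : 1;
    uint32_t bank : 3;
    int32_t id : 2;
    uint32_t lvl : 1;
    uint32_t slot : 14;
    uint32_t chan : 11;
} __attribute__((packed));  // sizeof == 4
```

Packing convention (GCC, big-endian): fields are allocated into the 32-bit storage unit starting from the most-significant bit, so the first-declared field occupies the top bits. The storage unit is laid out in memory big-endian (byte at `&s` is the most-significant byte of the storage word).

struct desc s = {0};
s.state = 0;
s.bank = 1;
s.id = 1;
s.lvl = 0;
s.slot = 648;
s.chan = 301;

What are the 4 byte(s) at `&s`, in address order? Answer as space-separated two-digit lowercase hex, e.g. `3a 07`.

14 14 41 2d

state (1b) val=0 bits=0x0 at bit 31: 0x00000000
bank (3b) val=1 bits=0x1 at bit 28: 0x10000000
id (2b) val=1 bits=0x1 at bit 26: 0x14000000
lvl (1b) val=0 bits=0x0 at bit 25: 0x14000000
slot (14b) val=648 bits=0x288 at bit 11: 0x14144000
chan (11b) val=301 bits=0x12d at bit 0: 0x1414412d
word = 0x1414412d → big-endian bytes:
  [0]=0x14  [1]=0x14  [2]=0x41  [3]=0x2d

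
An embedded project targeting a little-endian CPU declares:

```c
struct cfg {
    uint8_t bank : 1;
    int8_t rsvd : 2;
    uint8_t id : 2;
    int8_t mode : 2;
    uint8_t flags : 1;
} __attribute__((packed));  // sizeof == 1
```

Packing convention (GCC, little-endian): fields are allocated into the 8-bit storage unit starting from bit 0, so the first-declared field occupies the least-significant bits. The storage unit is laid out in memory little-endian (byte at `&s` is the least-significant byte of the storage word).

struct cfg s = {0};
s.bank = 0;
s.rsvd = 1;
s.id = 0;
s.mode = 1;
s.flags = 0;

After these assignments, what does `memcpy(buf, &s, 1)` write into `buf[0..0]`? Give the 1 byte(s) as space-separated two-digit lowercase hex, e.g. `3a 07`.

22

bank (1b) val=0 bits=0x0 at bit 0: 0x00
rsvd (2b) val=1 bits=0x1 at bit 1: 0x02
id (2b) val=0 bits=0x0 at bit 3: 0x02
mode (2b) val=1 bits=0x1 at bit 5: 0x22
flags (1b) val=0 bits=0x0 at bit 7: 0x22
word = 0x22 → little-endian bytes:
  [0]=0x22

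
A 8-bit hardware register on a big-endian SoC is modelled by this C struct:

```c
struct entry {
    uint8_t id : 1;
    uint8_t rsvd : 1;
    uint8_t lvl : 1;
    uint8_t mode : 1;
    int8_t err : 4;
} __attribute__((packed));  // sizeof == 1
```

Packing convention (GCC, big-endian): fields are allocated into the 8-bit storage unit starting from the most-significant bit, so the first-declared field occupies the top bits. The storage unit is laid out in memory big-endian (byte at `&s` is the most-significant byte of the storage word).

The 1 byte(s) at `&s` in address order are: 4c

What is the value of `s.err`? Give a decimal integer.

-4

[0]=0x4c (big-endian) → word 0x4c
id:1 @ bit 7 → (0x4c>>7)&0x1 = 0x0
rsvd:1 @ bit 6 → (0x4c>>6)&0x1 = 0x1
lvl:1 @ bit 5 → (0x4c>>5)&0x1 = 0x0
mode:1 @ bit 4 → (0x4c>>4)&0x1 = 0x0
err:4 @ bit 0 → (0x4c>>0)&0xf = 0xc  ←
err signed 4b, MSB=1: 12 - 16 = -4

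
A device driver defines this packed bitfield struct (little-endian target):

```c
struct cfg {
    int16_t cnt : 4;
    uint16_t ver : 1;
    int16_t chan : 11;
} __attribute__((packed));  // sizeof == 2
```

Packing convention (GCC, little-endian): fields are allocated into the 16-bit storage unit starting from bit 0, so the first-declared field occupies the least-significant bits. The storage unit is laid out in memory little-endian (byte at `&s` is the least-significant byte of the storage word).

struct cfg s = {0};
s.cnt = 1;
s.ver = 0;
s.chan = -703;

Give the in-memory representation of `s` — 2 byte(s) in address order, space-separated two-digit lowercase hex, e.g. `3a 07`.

cnt:4 = 1 → 0x1 << 0 → word 0x0001
ver:1 = 0 → 0x0 << 4 → word 0x0001
chan:11 = -703 → 0x541 << 5 → word 0xa821
word = 0xa821 → little-endian bytes:
  [0]=0x21  [1]=0xa8

21 a8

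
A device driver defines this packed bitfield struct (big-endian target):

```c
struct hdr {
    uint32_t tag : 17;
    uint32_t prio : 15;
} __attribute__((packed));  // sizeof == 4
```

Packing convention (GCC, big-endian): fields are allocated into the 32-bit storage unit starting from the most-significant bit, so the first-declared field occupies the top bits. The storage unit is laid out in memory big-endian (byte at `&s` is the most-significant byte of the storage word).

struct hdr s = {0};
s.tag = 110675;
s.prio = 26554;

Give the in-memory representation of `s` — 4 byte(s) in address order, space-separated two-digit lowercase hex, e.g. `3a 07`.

d8 29 e7 ba

[15+:17] tag=110675 & 0x1ffff = 0x1b053; word=0xd8298000
[0+:15] prio=26554 & 0x7fff = 0x67ba; word=0xd829e7ba
word = 0xd829e7ba → big-endian bytes:
  [0]=0xd8  [1]=0x29  [2]=0xe7  [3]=0xba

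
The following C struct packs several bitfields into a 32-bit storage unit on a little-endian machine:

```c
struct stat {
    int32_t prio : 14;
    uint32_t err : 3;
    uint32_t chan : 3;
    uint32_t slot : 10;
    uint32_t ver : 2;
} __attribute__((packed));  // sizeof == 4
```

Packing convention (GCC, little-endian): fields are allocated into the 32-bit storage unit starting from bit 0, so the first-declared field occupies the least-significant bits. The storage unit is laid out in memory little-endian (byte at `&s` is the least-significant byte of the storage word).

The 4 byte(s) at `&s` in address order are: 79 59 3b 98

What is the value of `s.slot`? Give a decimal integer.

387

[0]=0x79 [1]=0x59 [2]=0x3b [3]=0x98 (little-endian) → word 0x983b5979
prio [0+:14] = (word>>0) & 0x3fff = 6521
err [14+:3] = (word>>14) & 0x7 = 5
chan [17+:3] = (word>>17) & 0x7 = 5
slot [20+:10] = (word>>20) & 0x3ff = 387  ←
ver [30+:2] = (word>>30) & 0x3 = 2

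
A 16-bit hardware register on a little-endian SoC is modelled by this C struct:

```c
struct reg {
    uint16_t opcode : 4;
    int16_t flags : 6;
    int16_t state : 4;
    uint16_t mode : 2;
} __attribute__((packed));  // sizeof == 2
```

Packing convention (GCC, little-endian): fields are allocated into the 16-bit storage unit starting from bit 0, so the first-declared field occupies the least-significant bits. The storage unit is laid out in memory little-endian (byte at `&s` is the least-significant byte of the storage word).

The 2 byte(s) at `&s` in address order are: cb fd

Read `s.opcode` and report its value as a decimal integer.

11

[0]=0xcb [1]=0xfd (little-endian) → word 0xfdcb
opcode:4 @ bit 0 → (0xfdcb>>0)&0xf = 0xb  ←
flags:6 @ bit 4 → (0xfdcb>>4)&0x3f = 0x1c
state:4 @ bit 10 → (0xfdcb>>10)&0xf = 0xf
mode:2 @ bit 14 → (0xfdcb>>14)&0x3 = 0x3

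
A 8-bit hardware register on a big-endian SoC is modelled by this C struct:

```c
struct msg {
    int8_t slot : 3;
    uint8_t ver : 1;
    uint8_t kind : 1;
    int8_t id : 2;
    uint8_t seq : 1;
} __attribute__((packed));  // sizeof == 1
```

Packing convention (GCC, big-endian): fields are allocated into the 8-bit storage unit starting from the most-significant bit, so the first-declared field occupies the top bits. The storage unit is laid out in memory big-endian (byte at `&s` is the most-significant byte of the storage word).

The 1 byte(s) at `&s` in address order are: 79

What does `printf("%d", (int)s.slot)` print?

3

[0]=0x79 (big-endian) → word 0x79
slot [5+:3] = (word>>5) & 0x7 = 3  ←
ver [4+:1] = (word>>4) & 0x1 = 1
kind [3+:1] = (word>>3) & 0x1 = 1
id [1+:2] = (word>>1) & 0x3 = 0
seq [0+:1] = (word>>0) & 0x1 = 1
slot signed 3b, MSB=0: value = 3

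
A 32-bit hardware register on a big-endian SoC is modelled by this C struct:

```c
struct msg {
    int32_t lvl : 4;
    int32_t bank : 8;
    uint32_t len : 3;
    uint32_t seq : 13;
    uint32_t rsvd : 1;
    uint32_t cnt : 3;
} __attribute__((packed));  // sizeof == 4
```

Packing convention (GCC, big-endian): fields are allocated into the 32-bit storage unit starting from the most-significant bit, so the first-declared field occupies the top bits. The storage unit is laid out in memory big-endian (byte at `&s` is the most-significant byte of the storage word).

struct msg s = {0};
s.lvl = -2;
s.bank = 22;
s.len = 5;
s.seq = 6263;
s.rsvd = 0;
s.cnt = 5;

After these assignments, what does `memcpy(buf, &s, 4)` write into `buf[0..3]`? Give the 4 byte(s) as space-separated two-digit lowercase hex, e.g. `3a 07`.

e1 6b 87 75

lvl (4b) val=-2 bits=0xe at bit 28: 0xe0000000
bank (8b) val=22 bits=0x16 at bit 20: 0xe1600000
len (3b) val=5 bits=0x5 at bit 17: 0xe16a0000
seq (13b) val=6263 bits=0x1877 at bit 4: 0xe16b8770
rsvd (1b) val=0 bits=0x0 at bit 3: 0xe16b8770
cnt (3b) val=5 bits=0x5 at bit 0: 0xe16b8775
word = 0xe16b8775 → big-endian bytes:
  [0]=0xe1  [1]=0x6b  [2]=0x87  [3]=0x75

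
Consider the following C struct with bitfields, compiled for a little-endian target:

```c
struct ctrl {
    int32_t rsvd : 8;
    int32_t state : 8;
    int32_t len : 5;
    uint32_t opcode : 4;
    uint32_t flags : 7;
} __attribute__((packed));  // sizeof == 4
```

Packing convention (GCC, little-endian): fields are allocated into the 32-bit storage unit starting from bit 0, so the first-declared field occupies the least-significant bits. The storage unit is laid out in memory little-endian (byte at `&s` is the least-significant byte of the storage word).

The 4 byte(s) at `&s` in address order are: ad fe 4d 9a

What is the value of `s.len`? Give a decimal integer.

[0]=0xad [1]=0xfe [2]=0x4d [3]=0x9a (little-endian) → word 0x9a4dfead
rsvd:8 @ bit 0 → (0x9a4dfead>>0)&0xff = 0xad
state:8 @ bit 8 → (0x9a4dfead>>8)&0xff = 0xfe
len:5 @ bit 16 → (0x9a4dfead>>16)&0x1f = 0xd  ←
opcode:4 @ bit 21 → (0x9a4dfead>>21)&0xf = 0x2
flags:7 @ bit 25 → (0x9a4dfead>>25)&0x7f = 0x4d
len signed 5b, MSB=0: value = 13

13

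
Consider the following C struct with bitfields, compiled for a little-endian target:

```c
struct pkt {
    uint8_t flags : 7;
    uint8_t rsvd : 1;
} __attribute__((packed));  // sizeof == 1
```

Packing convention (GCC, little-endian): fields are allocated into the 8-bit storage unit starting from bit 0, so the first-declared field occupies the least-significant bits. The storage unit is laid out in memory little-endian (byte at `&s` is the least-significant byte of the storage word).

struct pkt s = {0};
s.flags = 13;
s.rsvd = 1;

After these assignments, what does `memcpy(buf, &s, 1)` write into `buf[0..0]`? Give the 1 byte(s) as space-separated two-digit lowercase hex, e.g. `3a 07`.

8d

flags (7b) val=13 bits=0xd at bit 0: 0x0d
rsvd (1b) val=1 bits=0x1 at bit 7: 0x8d
word = 0x8d → little-endian bytes:
  [0]=0x8d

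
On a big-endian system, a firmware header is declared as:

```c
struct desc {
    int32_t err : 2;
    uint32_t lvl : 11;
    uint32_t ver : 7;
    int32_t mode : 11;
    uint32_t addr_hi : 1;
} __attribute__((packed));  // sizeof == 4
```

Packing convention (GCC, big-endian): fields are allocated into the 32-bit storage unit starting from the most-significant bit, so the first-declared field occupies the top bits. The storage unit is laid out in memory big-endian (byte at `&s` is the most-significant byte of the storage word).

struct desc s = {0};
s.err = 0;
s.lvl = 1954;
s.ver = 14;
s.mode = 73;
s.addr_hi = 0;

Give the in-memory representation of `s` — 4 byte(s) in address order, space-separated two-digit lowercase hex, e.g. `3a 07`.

err (2b) val=0 bits=0x0 at bit 30: 0x00000000
lvl (11b) val=1954 bits=0x7a2 at bit 19: 0x3d100000
ver (7b) val=14 bits=0xe at bit 12: 0x3d10e000
mode (11b) val=73 bits=0x49 at bit 1: 0x3d10e092
addr_hi (1b) val=0 bits=0x0 at bit 0: 0x3d10e092
word = 0x3d10e092 → big-endian bytes:
  [0]=0x3d  [1]=0x10  [2]=0xe0  [3]=0x92

3d 10 e0 92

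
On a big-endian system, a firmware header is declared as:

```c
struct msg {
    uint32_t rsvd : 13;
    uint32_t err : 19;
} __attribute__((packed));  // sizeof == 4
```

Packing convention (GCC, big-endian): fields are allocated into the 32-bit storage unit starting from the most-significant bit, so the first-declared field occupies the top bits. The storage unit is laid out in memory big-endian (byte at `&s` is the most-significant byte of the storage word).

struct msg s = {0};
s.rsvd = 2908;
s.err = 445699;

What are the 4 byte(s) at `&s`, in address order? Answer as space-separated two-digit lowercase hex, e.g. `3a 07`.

[19+:13] rsvd=2908 & 0x1fff = 0xb5c; word=0x5ae00000
[0+:19] err=445699 & 0x7ffff = 0x6cd03; word=0x5ae6cd03
word = 0x5ae6cd03 → big-endian bytes:
  [0]=0x5a  [1]=0xe6  [2]=0xcd  [3]=0x03

5a e6 cd 03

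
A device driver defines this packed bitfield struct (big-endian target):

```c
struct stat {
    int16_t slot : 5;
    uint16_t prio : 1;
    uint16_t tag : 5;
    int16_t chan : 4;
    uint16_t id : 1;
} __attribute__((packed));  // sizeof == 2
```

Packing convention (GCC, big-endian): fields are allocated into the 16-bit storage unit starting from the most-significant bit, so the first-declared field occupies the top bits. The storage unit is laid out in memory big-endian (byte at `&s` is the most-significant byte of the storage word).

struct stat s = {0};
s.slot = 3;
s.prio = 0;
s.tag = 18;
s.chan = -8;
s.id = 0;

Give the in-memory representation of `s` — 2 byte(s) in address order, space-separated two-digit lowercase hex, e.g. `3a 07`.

[11+:5] slot=3 & 0x1f = 0x3; word=0x1800
[10+:1] prio=0 & 0x1 = 0x0; word=0x1800
[5+:5] tag=18 & 0x1f = 0x12; word=0x1a40
[1+:4] chan=-8 & 0xf = 0x8; word=0x1a50
[0+:1] id=0 & 0x1 = 0x0; word=0x1a50
word = 0x1a50 → big-endian bytes:
  [0]=0x1a  [1]=0x50

1a 50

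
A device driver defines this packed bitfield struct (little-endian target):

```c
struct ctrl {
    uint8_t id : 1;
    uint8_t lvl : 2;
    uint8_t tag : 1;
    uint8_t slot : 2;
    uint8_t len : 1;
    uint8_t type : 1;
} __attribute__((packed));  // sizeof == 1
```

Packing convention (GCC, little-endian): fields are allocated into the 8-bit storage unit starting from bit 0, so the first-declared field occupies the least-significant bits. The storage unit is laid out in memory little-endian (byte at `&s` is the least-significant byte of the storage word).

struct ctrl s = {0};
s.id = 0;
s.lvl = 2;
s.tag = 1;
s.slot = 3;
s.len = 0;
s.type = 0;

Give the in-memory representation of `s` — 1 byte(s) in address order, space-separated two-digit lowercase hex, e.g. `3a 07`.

3c

id (1b) val=0 bits=0x0 at bit 0: 0x00
lvl (2b) val=2 bits=0x2 at bit 1: 0x04
tag (1b) val=1 bits=0x1 at bit 3: 0x0c
slot (2b) val=3 bits=0x3 at bit 4: 0x3c
len (1b) val=0 bits=0x0 at bit 6: 0x3c
type (1b) val=0 bits=0x0 at bit 7: 0x3c
word = 0x3c → little-endian bytes:
  [0]=0x3c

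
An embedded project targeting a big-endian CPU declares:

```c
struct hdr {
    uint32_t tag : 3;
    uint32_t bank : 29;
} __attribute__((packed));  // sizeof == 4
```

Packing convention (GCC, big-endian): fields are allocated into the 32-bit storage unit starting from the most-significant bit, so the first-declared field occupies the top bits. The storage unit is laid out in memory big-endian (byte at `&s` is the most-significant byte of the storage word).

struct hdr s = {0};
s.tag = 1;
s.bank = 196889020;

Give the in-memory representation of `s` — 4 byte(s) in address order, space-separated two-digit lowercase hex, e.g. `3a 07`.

2b bc 49 bc

[29+:3] tag=1 & 0x7 = 0x1; word=0x20000000
[0+:29] bank=196889020 & 0x1fffffff = 0xbbc49bc; word=0x2bbc49bc
word = 0x2bbc49bc → big-endian bytes:
  [0]=0x2b  [1]=0xbc  [2]=0x49  [3]=0xbc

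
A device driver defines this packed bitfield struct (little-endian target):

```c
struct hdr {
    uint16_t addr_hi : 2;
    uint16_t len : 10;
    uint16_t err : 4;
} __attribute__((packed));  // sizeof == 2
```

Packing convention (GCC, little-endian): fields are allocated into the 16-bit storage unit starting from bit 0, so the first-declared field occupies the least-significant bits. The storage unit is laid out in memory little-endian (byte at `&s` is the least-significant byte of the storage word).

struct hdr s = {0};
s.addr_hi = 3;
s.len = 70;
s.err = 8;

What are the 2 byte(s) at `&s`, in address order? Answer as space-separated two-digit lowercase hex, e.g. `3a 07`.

[0+:2] addr_hi=3 & 0x3 = 0x3; word=0x0003
[2+:10] len=70 & 0x3ff = 0x46; word=0x011b
[12+:4] err=8 & 0xf = 0x8; word=0x811b
word = 0x811b → little-endian bytes:
  [0]=0x1b  [1]=0x81

1b 81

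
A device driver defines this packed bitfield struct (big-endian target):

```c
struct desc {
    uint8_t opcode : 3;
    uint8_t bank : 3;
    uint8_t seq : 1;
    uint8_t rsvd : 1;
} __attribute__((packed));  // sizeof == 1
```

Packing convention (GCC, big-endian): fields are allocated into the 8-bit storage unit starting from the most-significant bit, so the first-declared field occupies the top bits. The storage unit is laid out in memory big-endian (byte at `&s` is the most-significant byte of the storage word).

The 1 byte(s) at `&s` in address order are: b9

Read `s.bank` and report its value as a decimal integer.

6

[0]=0xb9 (big-endian) → word 0xb9
opcode [5+:3] = (word>>5) & 0x7 = 5
bank [2+:3] = (word>>2) & 0x7 = 6  ←
seq [1+:1] = (word>>1) & 0x1 = 0
rsvd [0+:1] = (word>>0) & 0x1 = 1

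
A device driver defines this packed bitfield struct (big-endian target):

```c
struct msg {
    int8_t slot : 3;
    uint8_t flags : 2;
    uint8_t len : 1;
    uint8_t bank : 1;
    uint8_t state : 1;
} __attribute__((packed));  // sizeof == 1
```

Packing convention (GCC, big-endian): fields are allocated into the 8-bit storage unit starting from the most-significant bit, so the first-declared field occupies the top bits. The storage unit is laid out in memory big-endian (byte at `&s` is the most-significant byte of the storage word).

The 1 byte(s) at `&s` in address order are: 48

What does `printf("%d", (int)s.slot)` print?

[0]=0x48 (big-endian) → word 0x48
slot [5+:3] = (word>>5) & 0x7 = 2  ←
flags [3+:2] = (word>>3) & 0x3 = 1
len [2+:1] = (word>>2) & 0x1 = 0
bank [1+:1] = (word>>1) & 0x1 = 0
state [0+:1] = (word>>0) & 0x1 = 0
slot signed 3b, MSB=0: value = 2

2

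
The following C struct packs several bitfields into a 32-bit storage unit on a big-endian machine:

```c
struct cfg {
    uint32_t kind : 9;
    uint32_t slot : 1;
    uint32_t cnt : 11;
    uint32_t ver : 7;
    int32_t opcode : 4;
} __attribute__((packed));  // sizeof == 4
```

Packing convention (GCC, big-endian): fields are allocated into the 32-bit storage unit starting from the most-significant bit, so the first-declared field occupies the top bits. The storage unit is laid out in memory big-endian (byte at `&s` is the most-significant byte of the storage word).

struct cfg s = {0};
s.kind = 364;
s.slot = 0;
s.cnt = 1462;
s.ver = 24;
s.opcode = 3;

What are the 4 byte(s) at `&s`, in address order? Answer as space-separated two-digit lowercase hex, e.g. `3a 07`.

b6 2d b1 83

kind (9b) val=364 bits=0x16c at bit 23: 0xb6000000
slot (1b) val=0 bits=0x0 at bit 22: 0xb6000000
cnt (11b) val=1462 bits=0x5b6 at bit 11: 0xb62db000
ver (7b) val=24 bits=0x18 at bit 4: 0xb62db180
opcode (4b) val=3 bits=0x3 at bit 0: 0xb62db183
word = 0xb62db183 → big-endian bytes:
  [0]=0xb6  [1]=0x2d  [2]=0xb1  [3]=0x83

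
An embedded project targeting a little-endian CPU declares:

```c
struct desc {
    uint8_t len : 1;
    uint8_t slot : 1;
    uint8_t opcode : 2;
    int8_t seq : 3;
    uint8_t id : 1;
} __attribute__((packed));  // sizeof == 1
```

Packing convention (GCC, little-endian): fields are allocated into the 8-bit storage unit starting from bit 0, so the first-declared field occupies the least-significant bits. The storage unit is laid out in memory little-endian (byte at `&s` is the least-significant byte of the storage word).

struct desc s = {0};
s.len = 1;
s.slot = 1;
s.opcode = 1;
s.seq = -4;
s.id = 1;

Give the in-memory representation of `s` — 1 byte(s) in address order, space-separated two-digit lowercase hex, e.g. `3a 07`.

c7

[0+:1] len=1 & 0x1 = 0x1; word=0x01
[1+:1] slot=1 & 0x1 = 0x1; word=0x03
[2+:2] opcode=1 & 0x3 = 0x1; word=0x07
[4+:3] seq=-4 & 0x7 = 0x4; word=0x47
[7+:1] id=1 & 0x1 = 0x1; word=0xc7
word = 0xc7 → little-endian bytes:
  [0]=0xc7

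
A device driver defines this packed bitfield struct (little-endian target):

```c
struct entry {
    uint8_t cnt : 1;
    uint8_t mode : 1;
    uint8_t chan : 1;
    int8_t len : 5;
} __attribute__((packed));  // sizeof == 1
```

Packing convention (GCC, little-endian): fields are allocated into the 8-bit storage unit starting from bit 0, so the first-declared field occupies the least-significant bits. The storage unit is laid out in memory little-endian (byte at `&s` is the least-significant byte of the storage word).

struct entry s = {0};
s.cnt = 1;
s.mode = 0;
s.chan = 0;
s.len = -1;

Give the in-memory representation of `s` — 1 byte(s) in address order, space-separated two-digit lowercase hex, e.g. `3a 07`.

cnt (1b) val=1 bits=0x1 at bit 0: 0x01
mode (1b) val=0 bits=0x0 at bit 1: 0x01
chan (1b) val=0 bits=0x0 at bit 2: 0x01
len (5b) val=-1 bits=0x1f at bit 3: 0xf9
word = 0xf9 → little-endian bytes:
  [0]=0xf9

f9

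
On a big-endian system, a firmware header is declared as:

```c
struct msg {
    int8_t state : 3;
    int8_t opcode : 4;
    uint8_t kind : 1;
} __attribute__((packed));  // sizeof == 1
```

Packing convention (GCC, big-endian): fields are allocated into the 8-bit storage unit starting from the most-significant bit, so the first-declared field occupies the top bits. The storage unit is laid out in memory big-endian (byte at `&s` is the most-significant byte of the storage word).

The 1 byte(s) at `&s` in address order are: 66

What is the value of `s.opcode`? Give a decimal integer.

3

[0]=0x66 (big-endian) → word 0x66
state [5+:3] = (word>>5) & 0x7 = 3
opcode [1+:4] = (word>>1) & 0xf = 3  ←
kind [0+:1] = (word>>0) & 0x1 = 0
opcode signed 4b, MSB=0: value = 3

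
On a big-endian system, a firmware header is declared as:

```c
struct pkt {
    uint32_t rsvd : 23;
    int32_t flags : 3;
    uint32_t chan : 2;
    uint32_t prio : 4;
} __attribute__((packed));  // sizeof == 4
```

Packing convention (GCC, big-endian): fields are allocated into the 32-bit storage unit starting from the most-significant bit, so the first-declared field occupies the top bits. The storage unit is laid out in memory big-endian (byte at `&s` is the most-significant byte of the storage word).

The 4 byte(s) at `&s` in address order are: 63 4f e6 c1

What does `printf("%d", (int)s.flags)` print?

3

[0]=0x63 [1]=0x4f [2]=0xe6 [3]=0xc1 (big-endian) → word 0x634fe6c1
rsvd [9+:23] = (word>>9) & 0x7fffff = 3254259
flags [6+:3] = (word>>6) & 0x7 = 3  ←
chan [4+:2] = (word>>4) & 0x3 = 0
prio [0+:4] = (word>>0) & 0xf = 1
flags signed 3b, MSB=0: value = 3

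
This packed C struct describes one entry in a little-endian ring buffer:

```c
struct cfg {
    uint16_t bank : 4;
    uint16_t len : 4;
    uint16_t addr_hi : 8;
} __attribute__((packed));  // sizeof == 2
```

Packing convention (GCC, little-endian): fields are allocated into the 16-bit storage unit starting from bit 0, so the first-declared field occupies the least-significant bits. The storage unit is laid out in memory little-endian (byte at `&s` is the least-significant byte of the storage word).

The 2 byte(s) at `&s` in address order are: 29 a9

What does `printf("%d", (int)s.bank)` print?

9

[0]=0x29 [1]=0xa9 (little-endian) → word 0xa929
bank [0+:4] = (word>>0) & 0xf = 9  ←
len [4+:4] = (word>>4) & 0xf = 2
addr_hi [8+:8] = (word>>8) & 0xff = 169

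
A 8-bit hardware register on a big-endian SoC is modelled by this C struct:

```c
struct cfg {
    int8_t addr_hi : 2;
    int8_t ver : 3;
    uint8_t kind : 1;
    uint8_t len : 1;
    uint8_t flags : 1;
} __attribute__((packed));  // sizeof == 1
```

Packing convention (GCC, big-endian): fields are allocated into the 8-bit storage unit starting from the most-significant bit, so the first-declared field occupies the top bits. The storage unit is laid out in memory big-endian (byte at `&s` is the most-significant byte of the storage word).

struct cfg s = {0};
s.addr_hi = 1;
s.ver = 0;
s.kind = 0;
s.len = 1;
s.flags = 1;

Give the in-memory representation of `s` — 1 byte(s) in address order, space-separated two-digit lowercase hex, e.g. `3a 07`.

addr_hi (2b) val=1 bits=0x1 at bit 6: 0x40
ver (3b) val=0 bits=0x0 at bit 3: 0x40
kind (1b) val=0 bits=0x0 at bit 2: 0x40
len (1b) val=1 bits=0x1 at bit 1: 0x42
flags (1b) val=1 bits=0x1 at bit 0: 0x43
word = 0x43 → big-endian bytes:
  [0]=0x43

43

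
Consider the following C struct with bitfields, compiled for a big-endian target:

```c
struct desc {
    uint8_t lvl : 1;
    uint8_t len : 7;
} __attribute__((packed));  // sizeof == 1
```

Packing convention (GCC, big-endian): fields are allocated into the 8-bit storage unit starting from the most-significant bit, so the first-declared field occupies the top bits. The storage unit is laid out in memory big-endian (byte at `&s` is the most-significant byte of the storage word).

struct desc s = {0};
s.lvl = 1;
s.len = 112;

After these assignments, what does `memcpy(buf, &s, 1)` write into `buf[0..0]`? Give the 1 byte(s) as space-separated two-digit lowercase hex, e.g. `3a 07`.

lvl:1 = 1 → 0x1 << 7 → word 0x80
len:7 = 112 → 0x70 << 0 → word 0xf0
word = 0xf0 → big-endian bytes:
  [0]=0xf0

f0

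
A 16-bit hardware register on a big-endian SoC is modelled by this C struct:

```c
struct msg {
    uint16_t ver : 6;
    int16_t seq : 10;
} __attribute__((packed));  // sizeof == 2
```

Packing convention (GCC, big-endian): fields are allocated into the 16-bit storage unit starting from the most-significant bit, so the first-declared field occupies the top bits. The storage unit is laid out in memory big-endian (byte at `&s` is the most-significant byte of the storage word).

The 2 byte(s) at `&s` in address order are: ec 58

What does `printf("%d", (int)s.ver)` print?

59

[0]=0xec [1]=0x58 (big-endian) → word 0xec58
ver [10+:6] = (word>>10) & 0x3f = 59  ←
seq [0+:10] = (word>>0) & 0x3ff = 88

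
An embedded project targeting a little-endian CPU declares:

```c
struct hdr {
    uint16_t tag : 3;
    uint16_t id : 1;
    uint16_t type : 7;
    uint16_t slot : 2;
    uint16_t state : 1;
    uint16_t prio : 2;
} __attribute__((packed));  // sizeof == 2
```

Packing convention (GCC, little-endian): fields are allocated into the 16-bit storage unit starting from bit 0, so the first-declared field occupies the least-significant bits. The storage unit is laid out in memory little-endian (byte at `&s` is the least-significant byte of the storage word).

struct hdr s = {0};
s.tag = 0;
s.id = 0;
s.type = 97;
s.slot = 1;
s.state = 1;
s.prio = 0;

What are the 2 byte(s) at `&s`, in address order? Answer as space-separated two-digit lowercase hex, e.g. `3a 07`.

tag:3 = 0 → 0x0 << 0 → word 0x0000
id:1 = 0 → 0x0 << 3 → word 0x0000
type:7 = 97 → 0x61 << 4 → word 0x0610
slot:2 = 1 → 0x1 << 11 → word 0x0e10
state:1 = 1 → 0x1 << 13 → word 0x2e10
prio:2 = 0 → 0x0 << 14 → word 0x2e10
word = 0x2e10 → little-endian bytes:
  [0]=0x10  [1]=0x2e

10 2e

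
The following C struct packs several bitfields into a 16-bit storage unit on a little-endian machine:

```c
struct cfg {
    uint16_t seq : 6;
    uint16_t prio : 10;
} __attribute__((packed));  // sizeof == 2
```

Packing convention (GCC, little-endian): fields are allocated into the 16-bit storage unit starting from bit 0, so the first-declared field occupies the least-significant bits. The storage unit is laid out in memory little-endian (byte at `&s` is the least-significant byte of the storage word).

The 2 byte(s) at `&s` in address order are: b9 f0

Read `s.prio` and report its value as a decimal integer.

962

[0]=0xb9 [1]=0xf0 (little-endian) → word 0xf0b9
seq:6 @ bit 0 → (0xf0b9>>0)&0x3f = 0x39
prio:10 @ bit 6 → (0xf0b9>>6)&0x3ff = 0x3c2  ←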